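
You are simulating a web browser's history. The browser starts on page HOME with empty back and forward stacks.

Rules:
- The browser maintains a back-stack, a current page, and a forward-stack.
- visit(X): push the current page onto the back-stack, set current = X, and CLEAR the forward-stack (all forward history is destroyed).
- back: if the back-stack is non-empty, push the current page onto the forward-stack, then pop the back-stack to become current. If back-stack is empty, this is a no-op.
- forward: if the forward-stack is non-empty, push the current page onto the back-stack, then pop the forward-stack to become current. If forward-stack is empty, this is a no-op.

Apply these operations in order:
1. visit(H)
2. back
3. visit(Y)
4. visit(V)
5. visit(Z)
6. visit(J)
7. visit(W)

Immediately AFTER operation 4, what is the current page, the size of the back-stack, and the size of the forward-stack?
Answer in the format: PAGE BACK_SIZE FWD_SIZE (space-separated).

After 1 (visit(H)): cur=H back=1 fwd=0
After 2 (back): cur=HOME back=0 fwd=1
After 3 (visit(Y)): cur=Y back=1 fwd=0
After 4 (visit(V)): cur=V back=2 fwd=0

V 2 0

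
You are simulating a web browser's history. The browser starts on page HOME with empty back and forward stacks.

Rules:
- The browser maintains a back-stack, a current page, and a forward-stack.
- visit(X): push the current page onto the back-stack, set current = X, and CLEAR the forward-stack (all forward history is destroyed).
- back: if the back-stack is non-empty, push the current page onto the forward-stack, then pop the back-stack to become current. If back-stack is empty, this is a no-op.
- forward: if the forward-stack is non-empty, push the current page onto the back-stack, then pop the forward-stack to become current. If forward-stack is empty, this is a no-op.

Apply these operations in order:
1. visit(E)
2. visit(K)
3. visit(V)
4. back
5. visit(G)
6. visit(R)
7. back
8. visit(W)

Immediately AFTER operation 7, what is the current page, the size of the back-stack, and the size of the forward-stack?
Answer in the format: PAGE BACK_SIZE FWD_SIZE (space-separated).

After 1 (visit(E)): cur=E back=1 fwd=0
After 2 (visit(K)): cur=K back=2 fwd=0
After 3 (visit(V)): cur=V back=3 fwd=0
After 4 (back): cur=K back=2 fwd=1
After 5 (visit(G)): cur=G back=3 fwd=0
After 6 (visit(R)): cur=R back=4 fwd=0
After 7 (back): cur=G back=3 fwd=1

G 3 1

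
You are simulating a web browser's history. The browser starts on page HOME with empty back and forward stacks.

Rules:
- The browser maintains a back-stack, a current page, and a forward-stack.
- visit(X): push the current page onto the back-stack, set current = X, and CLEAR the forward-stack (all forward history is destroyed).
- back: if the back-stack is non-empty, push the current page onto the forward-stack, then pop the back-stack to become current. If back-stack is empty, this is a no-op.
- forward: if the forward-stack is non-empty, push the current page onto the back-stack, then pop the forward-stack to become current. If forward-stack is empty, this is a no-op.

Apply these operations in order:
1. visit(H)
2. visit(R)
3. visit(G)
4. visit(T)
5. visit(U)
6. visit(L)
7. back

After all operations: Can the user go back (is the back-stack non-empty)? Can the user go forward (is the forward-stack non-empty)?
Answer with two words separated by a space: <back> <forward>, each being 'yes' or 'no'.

After 1 (visit(H)): cur=H back=1 fwd=0
After 2 (visit(R)): cur=R back=2 fwd=0
After 3 (visit(G)): cur=G back=3 fwd=0
After 4 (visit(T)): cur=T back=4 fwd=0
After 5 (visit(U)): cur=U back=5 fwd=0
After 6 (visit(L)): cur=L back=6 fwd=0
After 7 (back): cur=U back=5 fwd=1

Answer: yes yes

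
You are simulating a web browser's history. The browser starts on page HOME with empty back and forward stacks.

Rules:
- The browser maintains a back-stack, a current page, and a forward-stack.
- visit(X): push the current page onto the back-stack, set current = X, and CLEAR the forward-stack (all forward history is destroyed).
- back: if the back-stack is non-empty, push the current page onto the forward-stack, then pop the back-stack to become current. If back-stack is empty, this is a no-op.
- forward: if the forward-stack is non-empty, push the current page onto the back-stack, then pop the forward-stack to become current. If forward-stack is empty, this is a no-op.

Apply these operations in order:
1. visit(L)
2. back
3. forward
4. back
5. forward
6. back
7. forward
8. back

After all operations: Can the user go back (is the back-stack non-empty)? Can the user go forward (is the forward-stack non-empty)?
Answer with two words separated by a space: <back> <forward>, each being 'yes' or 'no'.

After 1 (visit(L)): cur=L back=1 fwd=0
After 2 (back): cur=HOME back=0 fwd=1
After 3 (forward): cur=L back=1 fwd=0
After 4 (back): cur=HOME back=0 fwd=1
After 5 (forward): cur=L back=1 fwd=0
After 6 (back): cur=HOME back=0 fwd=1
After 7 (forward): cur=L back=1 fwd=0
After 8 (back): cur=HOME back=0 fwd=1

Answer: no yes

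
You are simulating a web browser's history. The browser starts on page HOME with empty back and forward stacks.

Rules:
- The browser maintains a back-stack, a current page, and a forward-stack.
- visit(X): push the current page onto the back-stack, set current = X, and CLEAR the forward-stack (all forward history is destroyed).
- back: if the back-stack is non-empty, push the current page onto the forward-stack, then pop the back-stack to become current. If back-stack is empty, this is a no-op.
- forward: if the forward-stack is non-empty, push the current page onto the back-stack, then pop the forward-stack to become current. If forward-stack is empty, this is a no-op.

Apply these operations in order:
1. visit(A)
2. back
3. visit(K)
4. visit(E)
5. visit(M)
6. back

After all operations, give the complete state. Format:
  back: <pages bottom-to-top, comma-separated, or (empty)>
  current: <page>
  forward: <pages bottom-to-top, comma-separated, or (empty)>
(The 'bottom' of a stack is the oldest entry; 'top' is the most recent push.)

Answer: back: HOME,K
current: E
forward: M

Derivation:
After 1 (visit(A)): cur=A back=1 fwd=0
After 2 (back): cur=HOME back=0 fwd=1
After 3 (visit(K)): cur=K back=1 fwd=0
After 4 (visit(E)): cur=E back=2 fwd=0
After 5 (visit(M)): cur=M back=3 fwd=0
After 6 (back): cur=E back=2 fwd=1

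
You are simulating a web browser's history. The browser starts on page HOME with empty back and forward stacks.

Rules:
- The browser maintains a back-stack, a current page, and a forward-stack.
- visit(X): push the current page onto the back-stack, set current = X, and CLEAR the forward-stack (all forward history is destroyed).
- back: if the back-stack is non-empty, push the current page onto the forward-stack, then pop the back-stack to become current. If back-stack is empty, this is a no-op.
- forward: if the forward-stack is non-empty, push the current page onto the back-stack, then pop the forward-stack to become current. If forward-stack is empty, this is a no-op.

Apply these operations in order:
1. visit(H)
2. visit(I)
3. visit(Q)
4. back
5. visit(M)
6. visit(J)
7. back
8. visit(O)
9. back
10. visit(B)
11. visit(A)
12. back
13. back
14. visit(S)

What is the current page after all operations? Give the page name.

After 1 (visit(H)): cur=H back=1 fwd=0
After 2 (visit(I)): cur=I back=2 fwd=0
After 3 (visit(Q)): cur=Q back=3 fwd=0
After 4 (back): cur=I back=2 fwd=1
After 5 (visit(M)): cur=M back=3 fwd=0
After 6 (visit(J)): cur=J back=4 fwd=0
After 7 (back): cur=M back=3 fwd=1
After 8 (visit(O)): cur=O back=4 fwd=0
After 9 (back): cur=M back=3 fwd=1
After 10 (visit(B)): cur=B back=4 fwd=0
After 11 (visit(A)): cur=A back=5 fwd=0
After 12 (back): cur=B back=4 fwd=1
After 13 (back): cur=M back=3 fwd=2
After 14 (visit(S)): cur=S back=4 fwd=0

Answer: S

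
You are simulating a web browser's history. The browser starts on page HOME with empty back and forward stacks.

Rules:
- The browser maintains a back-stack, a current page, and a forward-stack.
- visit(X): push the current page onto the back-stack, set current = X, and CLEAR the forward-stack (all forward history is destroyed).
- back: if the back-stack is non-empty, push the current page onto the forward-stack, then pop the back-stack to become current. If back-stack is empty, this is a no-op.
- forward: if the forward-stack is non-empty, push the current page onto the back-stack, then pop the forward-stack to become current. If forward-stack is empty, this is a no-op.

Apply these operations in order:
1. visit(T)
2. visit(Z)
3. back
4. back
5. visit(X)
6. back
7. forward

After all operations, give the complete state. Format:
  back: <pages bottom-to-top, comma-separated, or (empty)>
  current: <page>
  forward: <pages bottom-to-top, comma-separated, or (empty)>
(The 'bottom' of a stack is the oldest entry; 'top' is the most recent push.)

Answer: back: HOME
current: X
forward: (empty)

Derivation:
After 1 (visit(T)): cur=T back=1 fwd=0
After 2 (visit(Z)): cur=Z back=2 fwd=0
After 3 (back): cur=T back=1 fwd=1
After 4 (back): cur=HOME back=0 fwd=2
After 5 (visit(X)): cur=X back=1 fwd=0
After 6 (back): cur=HOME back=0 fwd=1
After 7 (forward): cur=X back=1 fwd=0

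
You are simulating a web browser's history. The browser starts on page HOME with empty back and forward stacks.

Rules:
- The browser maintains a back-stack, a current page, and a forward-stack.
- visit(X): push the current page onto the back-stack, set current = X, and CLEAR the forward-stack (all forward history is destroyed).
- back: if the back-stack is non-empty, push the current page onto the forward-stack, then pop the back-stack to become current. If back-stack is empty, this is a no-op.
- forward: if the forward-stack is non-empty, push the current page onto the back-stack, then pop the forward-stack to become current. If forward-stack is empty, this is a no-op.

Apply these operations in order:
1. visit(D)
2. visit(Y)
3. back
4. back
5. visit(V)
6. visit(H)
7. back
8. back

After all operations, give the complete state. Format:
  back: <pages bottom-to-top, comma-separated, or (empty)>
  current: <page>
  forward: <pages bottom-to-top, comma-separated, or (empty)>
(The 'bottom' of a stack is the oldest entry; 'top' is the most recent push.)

After 1 (visit(D)): cur=D back=1 fwd=0
After 2 (visit(Y)): cur=Y back=2 fwd=0
After 3 (back): cur=D back=1 fwd=1
After 4 (back): cur=HOME back=0 fwd=2
After 5 (visit(V)): cur=V back=1 fwd=0
After 6 (visit(H)): cur=H back=2 fwd=0
After 7 (back): cur=V back=1 fwd=1
After 8 (back): cur=HOME back=0 fwd=2

Answer: back: (empty)
current: HOME
forward: H,V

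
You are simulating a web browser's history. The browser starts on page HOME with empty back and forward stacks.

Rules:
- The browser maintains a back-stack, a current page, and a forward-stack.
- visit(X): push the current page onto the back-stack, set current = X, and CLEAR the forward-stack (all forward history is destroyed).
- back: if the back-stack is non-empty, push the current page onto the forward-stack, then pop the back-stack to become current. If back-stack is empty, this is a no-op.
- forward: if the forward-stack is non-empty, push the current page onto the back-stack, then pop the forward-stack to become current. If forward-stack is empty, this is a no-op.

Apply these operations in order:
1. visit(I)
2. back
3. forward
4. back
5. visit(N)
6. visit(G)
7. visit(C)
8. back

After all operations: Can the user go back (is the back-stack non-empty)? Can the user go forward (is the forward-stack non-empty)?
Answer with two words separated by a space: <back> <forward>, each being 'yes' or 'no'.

After 1 (visit(I)): cur=I back=1 fwd=0
After 2 (back): cur=HOME back=0 fwd=1
After 3 (forward): cur=I back=1 fwd=0
After 4 (back): cur=HOME back=0 fwd=1
After 5 (visit(N)): cur=N back=1 fwd=0
After 6 (visit(G)): cur=G back=2 fwd=0
After 7 (visit(C)): cur=C back=3 fwd=0
After 8 (back): cur=G back=2 fwd=1

Answer: yes yes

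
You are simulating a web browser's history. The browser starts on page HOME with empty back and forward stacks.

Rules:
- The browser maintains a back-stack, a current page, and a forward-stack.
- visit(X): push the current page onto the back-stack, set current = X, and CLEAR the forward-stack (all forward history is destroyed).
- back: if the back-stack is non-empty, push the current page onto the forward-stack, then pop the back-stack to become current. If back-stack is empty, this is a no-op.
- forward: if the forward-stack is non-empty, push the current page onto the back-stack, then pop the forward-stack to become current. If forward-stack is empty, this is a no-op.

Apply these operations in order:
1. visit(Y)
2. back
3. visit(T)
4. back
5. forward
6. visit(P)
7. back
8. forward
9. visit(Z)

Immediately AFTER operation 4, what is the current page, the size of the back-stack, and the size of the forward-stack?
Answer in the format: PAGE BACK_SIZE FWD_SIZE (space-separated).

After 1 (visit(Y)): cur=Y back=1 fwd=0
After 2 (back): cur=HOME back=0 fwd=1
After 3 (visit(T)): cur=T back=1 fwd=0
After 4 (back): cur=HOME back=0 fwd=1

HOME 0 1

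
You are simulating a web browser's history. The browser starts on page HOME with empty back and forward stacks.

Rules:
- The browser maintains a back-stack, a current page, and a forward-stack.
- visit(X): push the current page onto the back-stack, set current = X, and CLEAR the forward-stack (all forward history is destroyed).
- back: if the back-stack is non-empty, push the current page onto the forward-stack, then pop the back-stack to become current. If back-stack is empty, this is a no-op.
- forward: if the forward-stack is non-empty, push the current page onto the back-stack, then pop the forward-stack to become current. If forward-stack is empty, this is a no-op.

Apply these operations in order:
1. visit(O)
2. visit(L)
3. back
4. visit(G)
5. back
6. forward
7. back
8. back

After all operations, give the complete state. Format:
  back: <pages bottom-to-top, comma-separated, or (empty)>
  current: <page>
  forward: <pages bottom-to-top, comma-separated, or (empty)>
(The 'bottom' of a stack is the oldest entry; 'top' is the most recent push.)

Answer: back: (empty)
current: HOME
forward: G,O

Derivation:
After 1 (visit(O)): cur=O back=1 fwd=0
After 2 (visit(L)): cur=L back=2 fwd=0
After 3 (back): cur=O back=1 fwd=1
After 4 (visit(G)): cur=G back=2 fwd=0
After 5 (back): cur=O back=1 fwd=1
After 6 (forward): cur=G back=2 fwd=0
After 7 (back): cur=O back=1 fwd=1
After 8 (back): cur=HOME back=0 fwd=2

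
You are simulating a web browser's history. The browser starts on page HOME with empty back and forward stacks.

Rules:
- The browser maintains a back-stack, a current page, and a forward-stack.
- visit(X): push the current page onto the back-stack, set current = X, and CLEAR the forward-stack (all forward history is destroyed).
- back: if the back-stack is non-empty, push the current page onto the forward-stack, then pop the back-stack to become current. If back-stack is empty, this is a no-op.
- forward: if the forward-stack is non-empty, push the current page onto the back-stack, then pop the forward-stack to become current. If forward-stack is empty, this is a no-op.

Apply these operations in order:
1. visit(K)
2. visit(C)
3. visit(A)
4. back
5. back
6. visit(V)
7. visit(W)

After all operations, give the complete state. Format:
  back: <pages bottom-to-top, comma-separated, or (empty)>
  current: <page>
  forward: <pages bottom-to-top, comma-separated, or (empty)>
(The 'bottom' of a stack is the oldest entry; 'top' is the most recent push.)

After 1 (visit(K)): cur=K back=1 fwd=0
After 2 (visit(C)): cur=C back=2 fwd=0
After 3 (visit(A)): cur=A back=3 fwd=0
After 4 (back): cur=C back=2 fwd=1
After 5 (back): cur=K back=1 fwd=2
After 6 (visit(V)): cur=V back=2 fwd=0
After 7 (visit(W)): cur=W back=3 fwd=0

Answer: back: HOME,K,V
current: W
forward: (empty)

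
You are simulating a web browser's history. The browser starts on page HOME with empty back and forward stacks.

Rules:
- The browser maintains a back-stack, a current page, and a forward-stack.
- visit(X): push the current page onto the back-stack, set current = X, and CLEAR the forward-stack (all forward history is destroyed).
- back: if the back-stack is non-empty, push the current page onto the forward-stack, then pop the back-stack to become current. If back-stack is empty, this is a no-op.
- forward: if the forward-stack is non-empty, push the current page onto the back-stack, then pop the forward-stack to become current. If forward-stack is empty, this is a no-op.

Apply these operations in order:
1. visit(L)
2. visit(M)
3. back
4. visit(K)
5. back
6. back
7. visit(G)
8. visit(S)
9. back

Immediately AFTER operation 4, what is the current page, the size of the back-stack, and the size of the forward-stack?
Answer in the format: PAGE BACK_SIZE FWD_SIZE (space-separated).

After 1 (visit(L)): cur=L back=1 fwd=0
After 2 (visit(M)): cur=M back=2 fwd=0
After 3 (back): cur=L back=1 fwd=1
After 4 (visit(K)): cur=K back=2 fwd=0

K 2 0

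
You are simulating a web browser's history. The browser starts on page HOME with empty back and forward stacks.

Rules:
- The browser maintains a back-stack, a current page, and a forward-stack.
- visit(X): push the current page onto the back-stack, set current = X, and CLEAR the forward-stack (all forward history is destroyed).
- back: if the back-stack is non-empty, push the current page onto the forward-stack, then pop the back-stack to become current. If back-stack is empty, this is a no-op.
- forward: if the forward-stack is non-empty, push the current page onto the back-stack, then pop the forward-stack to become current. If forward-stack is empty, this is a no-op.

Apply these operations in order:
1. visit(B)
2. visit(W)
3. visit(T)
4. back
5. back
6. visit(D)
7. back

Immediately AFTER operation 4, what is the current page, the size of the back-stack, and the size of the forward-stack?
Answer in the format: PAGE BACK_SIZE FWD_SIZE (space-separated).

After 1 (visit(B)): cur=B back=1 fwd=0
After 2 (visit(W)): cur=W back=2 fwd=0
After 3 (visit(T)): cur=T back=3 fwd=0
After 4 (back): cur=W back=2 fwd=1

W 2 1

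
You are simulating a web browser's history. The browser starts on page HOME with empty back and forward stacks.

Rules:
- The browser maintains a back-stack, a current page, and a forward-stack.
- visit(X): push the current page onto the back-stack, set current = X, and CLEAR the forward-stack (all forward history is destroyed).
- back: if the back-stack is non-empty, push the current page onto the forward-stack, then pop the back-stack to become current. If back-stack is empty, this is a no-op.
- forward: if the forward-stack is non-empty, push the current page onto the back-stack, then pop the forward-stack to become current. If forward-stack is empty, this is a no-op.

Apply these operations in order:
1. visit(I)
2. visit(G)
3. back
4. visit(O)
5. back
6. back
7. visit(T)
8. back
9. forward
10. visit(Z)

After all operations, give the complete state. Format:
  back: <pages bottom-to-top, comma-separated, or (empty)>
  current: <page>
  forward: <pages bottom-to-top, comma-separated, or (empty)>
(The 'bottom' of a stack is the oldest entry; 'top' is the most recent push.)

After 1 (visit(I)): cur=I back=1 fwd=0
After 2 (visit(G)): cur=G back=2 fwd=0
After 3 (back): cur=I back=1 fwd=1
After 4 (visit(O)): cur=O back=2 fwd=0
After 5 (back): cur=I back=1 fwd=1
After 6 (back): cur=HOME back=0 fwd=2
After 7 (visit(T)): cur=T back=1 fwd=0
After 8 (back): cur=HOME back=0 fwd=1
After 9 (forward): cur=T back=1 fwd=0
After 10 (visit(Z)): cur=Z back=2 fwd=0

Answer: back: HOME,T
current: Z
forward: (empty)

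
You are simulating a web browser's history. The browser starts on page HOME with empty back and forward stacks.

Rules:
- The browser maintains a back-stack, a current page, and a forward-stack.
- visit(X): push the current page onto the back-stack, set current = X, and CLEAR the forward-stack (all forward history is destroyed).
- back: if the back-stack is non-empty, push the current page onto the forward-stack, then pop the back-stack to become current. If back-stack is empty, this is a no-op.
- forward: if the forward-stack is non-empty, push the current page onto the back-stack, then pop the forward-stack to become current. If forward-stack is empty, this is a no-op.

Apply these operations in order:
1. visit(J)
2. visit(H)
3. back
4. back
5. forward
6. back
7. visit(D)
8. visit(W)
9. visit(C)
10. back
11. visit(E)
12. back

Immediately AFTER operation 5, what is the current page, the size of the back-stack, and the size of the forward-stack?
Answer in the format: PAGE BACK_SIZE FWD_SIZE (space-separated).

After 1 (visit(J)): cur=J back=1 fwd=0
After 2 (visit(H)): cur=H back=2 fwd=0
After 3 (back): cur=J back=1 fwd=1
After 4 (back): cur=HOME back=0 fwd=2
After 5 (forward): cur=J back=1 fwd=1

J 1 1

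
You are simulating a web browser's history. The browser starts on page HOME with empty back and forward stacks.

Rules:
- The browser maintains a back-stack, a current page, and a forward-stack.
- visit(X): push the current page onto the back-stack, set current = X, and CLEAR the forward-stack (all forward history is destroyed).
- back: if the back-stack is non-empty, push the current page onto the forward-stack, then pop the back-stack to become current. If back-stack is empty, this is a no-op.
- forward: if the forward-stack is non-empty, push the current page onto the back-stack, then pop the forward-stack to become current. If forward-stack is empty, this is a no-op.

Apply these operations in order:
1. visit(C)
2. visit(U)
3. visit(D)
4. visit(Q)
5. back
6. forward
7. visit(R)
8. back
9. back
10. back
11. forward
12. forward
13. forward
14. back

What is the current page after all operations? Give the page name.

After 1 (visit(C)): cur=C back=1 fwd=0
After 2 (visit(U)): cur=U back=2 fwd=0
After 3 (visit(D)): cur=D back=3 fwd=0
After 4 (visit(Q)): cur=Q back=4 fwd=0
After 5 (back): cur=D back=3 fwd=1
After 6 (forward): cur=Q back=4 fwd=0
After 7 (visit(R)): cur=R back=5 fwd=0
After 8 (back): cur=Q back=4 fwd=1
After 9 (back): cur=D back=3 fwd=2
After 10 (back): cur=U back=2 fwd=3
After 11 (forward): cur=D back=3 fwd=2
After 12 (forward): cur=Q back=4 fwd=1
After 13 (forward): cur=R back=5 fwd=0
After 14 (back): cur=Q back=4 fwd=1

Answer: Q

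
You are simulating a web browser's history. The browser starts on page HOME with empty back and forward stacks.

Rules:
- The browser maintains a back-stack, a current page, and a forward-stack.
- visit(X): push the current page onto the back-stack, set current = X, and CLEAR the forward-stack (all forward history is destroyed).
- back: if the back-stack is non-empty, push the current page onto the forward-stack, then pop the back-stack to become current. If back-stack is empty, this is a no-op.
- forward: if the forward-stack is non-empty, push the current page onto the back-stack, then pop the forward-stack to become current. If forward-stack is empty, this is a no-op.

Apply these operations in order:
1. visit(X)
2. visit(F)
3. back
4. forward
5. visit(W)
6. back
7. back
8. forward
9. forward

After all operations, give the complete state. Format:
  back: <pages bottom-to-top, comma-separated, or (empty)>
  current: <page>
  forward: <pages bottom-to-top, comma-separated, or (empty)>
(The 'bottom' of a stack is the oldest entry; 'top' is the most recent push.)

After 1 (visit(X)): cur=X back=1 fwd=0
After 2 (visit(F)): cur=F back=2 fwd=0
After 3 (back): cur=X back=1 fwd=1
After 4 (forward): cur=F back=2 fwd=0
After 5 (visit(W)): cur=W back=3 fwd=0
After 6 (back): cur=F back=2 fwd=1
After 7 (back): cur=X back=1 fwd=2
After 8 (forward): cur=F back=2 fwd=1
After 9 (forward): cur=W back=3 fwd=0

Answer: back: HOME,X,F
current: W
forward: (empty)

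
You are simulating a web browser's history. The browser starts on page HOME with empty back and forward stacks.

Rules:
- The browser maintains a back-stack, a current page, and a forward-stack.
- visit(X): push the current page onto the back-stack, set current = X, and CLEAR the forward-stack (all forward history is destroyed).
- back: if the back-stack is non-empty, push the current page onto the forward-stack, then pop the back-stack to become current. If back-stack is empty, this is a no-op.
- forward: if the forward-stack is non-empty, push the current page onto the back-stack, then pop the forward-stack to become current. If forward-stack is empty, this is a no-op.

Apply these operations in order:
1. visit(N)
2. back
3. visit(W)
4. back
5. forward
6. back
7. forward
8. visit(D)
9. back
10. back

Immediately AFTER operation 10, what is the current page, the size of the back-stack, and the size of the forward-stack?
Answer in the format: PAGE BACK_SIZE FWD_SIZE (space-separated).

After 1 (visit(N)): cur=N back=1 fwd=0
After 2 (back): cur=HOME back=0 fwd=1
After 3 (visit(W)): cur=W back=1 fwd=0
After 4 (back): cur=HOME back=0 fwd=1
After 5 (forward): cur=W back=1 fwd=0
After 6 (back): cur=HOME back=0 fwd=1
After 7 (forward): cur=W back=1 fwd=0
After 8 (visit(D)): cur=D back=2 fwd=0
After 9 (back): cur=W back=1 fwd=1
After 10 (back): cur=HOME back=0 fwd=2

HOME 0 2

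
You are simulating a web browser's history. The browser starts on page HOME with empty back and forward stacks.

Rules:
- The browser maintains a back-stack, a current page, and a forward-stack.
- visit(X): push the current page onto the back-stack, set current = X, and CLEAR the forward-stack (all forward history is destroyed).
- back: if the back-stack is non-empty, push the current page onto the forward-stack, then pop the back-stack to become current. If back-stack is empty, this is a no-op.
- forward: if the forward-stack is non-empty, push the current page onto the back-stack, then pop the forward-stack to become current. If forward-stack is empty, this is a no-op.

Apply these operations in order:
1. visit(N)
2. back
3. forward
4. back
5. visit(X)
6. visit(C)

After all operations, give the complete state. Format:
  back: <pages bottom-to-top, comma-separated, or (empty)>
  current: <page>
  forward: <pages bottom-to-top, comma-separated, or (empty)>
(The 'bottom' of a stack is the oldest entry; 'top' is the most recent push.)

After 1 (visit(N)): cur=N back=1 fwd=0
After 2 (back): cur=HOME back=0 fwd=1
After 3 (forward): cur=N back=1 fwd=0
After 4 (back): cur=HOME back=0 fwd=1
After 5 (visit(X)): cur=X back=1 fwd=0
After 6 (visit(C)): cur=C back=2 fwd=0

Answer: back: HOME,X
current: C
forward: (empty)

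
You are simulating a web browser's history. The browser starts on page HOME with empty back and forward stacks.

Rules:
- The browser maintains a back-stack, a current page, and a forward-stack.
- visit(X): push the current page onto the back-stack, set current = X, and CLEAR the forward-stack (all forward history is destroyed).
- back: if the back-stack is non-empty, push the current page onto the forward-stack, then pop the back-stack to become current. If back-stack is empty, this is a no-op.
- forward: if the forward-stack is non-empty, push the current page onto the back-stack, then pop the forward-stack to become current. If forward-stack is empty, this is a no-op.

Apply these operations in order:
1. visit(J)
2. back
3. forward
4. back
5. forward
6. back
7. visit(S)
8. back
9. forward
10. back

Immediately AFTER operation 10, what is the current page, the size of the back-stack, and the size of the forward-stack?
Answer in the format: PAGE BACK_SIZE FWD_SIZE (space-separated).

After 1 (visit(J)): cur=J back=1 fwd=0
After 2 (back): cur=HOME back=0 fwd=1
After 3 (forward): cur=J back=1 fwd=0
After 4 (back): cur=HOME back=0 fwd=1
After 5 (forward): cur=J back=1 fwd=0
After 6 (back): cur=HOME back=0 fwd=1
After 7 (visit(S)): cur=S back=1 fwd=0
After 8 (back): cur=HOME back=0 fwd=1
After 9 (forward): cur=S back=1 fwd=0
After 10 (back): cur=HOME back=0 fwd=1

HOME 0 1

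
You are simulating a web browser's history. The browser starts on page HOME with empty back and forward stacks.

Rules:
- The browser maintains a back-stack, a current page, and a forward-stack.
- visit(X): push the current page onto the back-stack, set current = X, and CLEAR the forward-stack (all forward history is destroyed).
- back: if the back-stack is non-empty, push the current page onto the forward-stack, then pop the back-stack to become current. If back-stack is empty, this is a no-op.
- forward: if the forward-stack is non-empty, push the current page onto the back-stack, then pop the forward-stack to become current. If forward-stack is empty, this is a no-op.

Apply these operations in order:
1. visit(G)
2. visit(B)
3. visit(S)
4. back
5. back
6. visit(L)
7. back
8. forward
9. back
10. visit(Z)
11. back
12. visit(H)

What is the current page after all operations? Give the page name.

Answer: H

Derivation:
After 1 (visit(G)): cur=G back=1 fwd=0
After 2 (visit(B)): cur=B back=2 fwd=0
After 3 (visit(S)): cur=S back=3 fwd=0
After 4 (back): cur=B back=2 fwd=1
After 5 (back): cur=G back=1 fwd=2
After 6 (visit(L)): cur=L back=2 fwd=0
After 7 (back): cur=G back=1 fwd=1
After 8 (forward): cur=L back=2 fwd=0
After 9 (back): cur=G back=1 fwd=1
After 10 (visit(Z)): cur=Z back=2 fwd=0
After 11 (back): cur=G back=1 fwd=1
After 12 (visit(H)): cur=H back=2 fwd=0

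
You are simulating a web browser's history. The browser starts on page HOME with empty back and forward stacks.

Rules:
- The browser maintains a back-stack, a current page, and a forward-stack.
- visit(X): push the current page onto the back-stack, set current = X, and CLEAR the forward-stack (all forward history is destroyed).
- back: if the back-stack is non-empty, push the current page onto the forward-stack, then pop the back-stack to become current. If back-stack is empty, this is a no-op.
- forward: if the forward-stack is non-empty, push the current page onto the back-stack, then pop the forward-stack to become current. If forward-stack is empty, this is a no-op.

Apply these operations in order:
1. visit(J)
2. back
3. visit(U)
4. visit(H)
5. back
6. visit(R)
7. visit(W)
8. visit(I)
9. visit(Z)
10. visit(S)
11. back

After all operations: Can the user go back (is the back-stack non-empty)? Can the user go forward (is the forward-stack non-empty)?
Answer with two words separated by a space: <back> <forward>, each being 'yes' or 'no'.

After 1 (visit(J)): cur=J back=1 fwd=0
After 2 (back): cur=HOME back=0 fwd=1
After 3 (visit(U)): cur=U back=1 fwd=0
After 4 (visit(H)): cur=H back=2 fwd=0
After 5 (back): cur=U back=1 fwd=1
After 6 (visit(R)): cur=R back=2 fwd=0
After 7 (visit(W)): cur=W back=3 fwd=0
After 8 (visit(I)): cur=I back=4 fwd=0
After 9 (visit(Z)): cur=Z back=5 fwd=0
After 10 (visit(S)): cur=S back=6 fwd=0
After 11 (back): cur=Z back=5 fwd=1

Answer: yes yes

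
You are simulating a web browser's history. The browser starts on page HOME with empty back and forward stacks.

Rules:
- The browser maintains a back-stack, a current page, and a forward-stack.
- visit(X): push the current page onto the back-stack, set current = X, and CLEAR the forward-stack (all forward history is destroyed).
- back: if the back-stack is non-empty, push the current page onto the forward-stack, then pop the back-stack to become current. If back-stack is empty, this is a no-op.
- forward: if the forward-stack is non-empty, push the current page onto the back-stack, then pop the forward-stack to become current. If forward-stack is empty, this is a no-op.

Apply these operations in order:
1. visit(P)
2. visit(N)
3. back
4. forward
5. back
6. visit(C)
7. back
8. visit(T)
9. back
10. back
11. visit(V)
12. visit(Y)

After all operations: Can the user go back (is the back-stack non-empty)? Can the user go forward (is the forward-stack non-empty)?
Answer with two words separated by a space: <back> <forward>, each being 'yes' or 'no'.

Answer: yes no

Derivation:
After 1 (visit(P)): cur=P back=1 fwd=0
After 2 (visit(N)): cur=N back=2 fwd=0
After 3 (back): cur=P back=1 fwd=1
After 4 (forward): cur=N back=2 fwd=0
After 5 (back): cur=P back=1 fwd=1
After 6 (visit(C)): cur=C back=2 fwd=0
After 7 (back): cur=P back=1 fwd=1
After 8 (visit(T)): cur=T back=2 fwd=0
After 9 (back): cur=P back=1 fwd=1
After 10 (back): cur=HOME back=0 fwd=2
After 11 (visit(V)): cur=V back=1 fwd=0
After 12 (visit(Y)): cur=Y back=2 fwd=0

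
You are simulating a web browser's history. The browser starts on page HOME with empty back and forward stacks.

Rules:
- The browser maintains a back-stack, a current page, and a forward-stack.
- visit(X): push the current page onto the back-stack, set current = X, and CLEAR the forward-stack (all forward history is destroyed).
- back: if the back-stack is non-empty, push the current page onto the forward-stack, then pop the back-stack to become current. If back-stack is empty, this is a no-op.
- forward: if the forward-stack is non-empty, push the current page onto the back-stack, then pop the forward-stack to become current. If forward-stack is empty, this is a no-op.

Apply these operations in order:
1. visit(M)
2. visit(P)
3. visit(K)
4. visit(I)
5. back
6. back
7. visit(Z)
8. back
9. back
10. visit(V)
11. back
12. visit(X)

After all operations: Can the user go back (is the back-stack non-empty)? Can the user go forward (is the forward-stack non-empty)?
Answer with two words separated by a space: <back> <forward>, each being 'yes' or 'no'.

After 1 (visit(M)): cur=M back=1 fwd=0
After 2 (visit(P)): cur=P back=2 fwd=0
After 3 (visit(K)): cur=K back=3 fwd=0
After 4 (visit(I)): cur=I back=4 fwd=0
After 5 (back): cur=K back=3 fwd=1
After 6 (back): cur=P back=2 fwd=2
After 7 (visit(Z)): cur=Z back=3 fwd=0
After 8 (back): cur=P back=2 fwd=1
After 9 (back): cur=M back=1 fwd=2
After 10 (visit(V)): cur=V back=2 fwd=0
After 11 (back): cur=M back=1 fwd=1
After 12 (visit(X)): cur=X back=2 fwd=0

Answer: yes no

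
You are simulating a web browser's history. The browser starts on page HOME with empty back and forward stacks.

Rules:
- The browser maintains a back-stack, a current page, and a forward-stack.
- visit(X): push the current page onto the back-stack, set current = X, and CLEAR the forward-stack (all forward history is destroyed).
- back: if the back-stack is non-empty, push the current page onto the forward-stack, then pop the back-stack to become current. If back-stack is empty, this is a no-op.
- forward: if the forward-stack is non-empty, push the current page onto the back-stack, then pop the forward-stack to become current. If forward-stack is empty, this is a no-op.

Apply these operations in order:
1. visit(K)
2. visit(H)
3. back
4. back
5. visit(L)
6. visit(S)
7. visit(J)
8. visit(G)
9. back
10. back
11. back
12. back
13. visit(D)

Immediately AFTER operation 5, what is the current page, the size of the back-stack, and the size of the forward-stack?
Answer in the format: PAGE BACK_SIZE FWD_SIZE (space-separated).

After 1 (visit(K)): cur=K back=1 fwd=0
After 2 (visit(H)): cur=H back=2 fwd=0
After 3 (back): cur=K back=1 fwd=1
After 4 (back): cur=HOME back=0 fwd=2
After 5 (visit(L)): cur=L back=1 fwd=0

L 1 0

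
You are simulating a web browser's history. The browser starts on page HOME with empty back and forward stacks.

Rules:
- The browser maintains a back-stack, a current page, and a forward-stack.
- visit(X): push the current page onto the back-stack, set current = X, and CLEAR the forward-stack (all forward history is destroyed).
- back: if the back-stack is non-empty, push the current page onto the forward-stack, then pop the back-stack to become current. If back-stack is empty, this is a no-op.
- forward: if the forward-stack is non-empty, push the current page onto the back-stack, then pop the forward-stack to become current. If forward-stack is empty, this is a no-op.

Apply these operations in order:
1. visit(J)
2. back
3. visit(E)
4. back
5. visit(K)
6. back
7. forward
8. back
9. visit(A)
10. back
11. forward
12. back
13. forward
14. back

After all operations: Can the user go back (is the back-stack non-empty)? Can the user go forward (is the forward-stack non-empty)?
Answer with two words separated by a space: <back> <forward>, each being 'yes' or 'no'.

After 1 (visit(J)): cur=J back=1 fwd=0
After 2 (back): cur=HOME back=0 fwd=1
After 3 (visit(E)): cur=E back=1 fwd=0
After 4 (back): cur=HOME back=0 fwd=1
After 5 (visit(K)): cur=K back=1 fwd=0
After 6 (back): cur=HOME back=0 fwd=1
After 7 (forward): cur=K back=1 fwd=0
After 8 (back): cur=HOME back=0 fwd=1
After 9 (visit(A)): cur=A back=1 fwd=0
After 10 (back): cur=HOME back=0 fwd=1
After 11 (forward): cur=A back=1 fwd=0
After 12 (back): cur=HOME back=0 fwd=1
After 13 (forward): cur=A back=1 fwd=0
After 14 (back): cur=HOME back=0 fwd=1

Answer: no yes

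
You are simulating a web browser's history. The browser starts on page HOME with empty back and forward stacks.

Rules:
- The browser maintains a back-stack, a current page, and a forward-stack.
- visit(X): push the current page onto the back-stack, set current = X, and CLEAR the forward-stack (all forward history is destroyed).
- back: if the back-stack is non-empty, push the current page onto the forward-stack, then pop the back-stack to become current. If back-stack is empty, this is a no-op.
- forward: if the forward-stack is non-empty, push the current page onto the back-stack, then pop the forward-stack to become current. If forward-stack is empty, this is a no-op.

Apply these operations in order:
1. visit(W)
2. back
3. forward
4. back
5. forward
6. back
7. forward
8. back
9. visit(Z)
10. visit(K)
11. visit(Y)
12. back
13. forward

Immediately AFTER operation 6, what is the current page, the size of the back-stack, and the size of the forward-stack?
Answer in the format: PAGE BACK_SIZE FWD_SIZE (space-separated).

After 1 (visit(W)): cur=W back=1 fwd=0
After 2 (back): cur=HOME back=0 fwd=1
After 3 (forward): cur=W back=1 fwd=0
After 4 (back): cur=HOME back=0 fwd=1
After 5 (forward): cur=W back=1 fwd=0
After 6 (back): cur=HOME back=0 fwd=1

HOME 0 1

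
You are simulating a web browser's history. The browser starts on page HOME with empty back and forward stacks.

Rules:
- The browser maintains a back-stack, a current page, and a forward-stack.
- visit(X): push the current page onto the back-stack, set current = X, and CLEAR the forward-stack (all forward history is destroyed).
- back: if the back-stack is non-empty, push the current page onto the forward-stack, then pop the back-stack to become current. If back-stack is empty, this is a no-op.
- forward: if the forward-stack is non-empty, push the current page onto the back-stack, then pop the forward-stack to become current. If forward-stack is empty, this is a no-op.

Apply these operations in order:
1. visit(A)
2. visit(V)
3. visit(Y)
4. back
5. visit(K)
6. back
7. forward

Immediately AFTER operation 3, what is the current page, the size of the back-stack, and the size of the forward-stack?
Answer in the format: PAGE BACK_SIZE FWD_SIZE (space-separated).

After 1 (visit(A)): cur=A back=1 fwd=0
After 2 (visit(V)): cur=V back=2 fwd=0
After 3 (visit(Y)): cur=Y back=3 fwd=0

Y 3 0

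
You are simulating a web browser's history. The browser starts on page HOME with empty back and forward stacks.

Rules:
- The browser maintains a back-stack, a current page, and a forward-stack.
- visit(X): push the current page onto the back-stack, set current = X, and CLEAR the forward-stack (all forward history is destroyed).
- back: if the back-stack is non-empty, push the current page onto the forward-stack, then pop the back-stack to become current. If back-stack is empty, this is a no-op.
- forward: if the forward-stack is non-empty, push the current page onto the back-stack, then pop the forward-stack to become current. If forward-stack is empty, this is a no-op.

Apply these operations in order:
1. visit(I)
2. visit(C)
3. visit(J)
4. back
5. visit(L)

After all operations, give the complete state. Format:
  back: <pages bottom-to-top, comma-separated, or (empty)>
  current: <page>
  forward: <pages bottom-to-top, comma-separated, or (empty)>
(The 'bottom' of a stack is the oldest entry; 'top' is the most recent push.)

After 1 (visit(I)): cur=I back=1 fwd=0
After 2 (visit(C)): cur=C back=2 fwd=0
After 3 (visit(J)): cur=J back=3 fwd=0
After 4 (back): cur=C back=2 fwd=1
After 5 (visit(L)): cur=L back=3 fwd=0

Answer: back: HOME,I,C
current: L
forward: (empty)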